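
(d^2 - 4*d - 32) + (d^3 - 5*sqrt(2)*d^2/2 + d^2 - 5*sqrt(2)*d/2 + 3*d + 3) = d^3 - 5*sqrt(2)*d^2/2 + 2*d^2 - 5*sqrt(2)*d/2 - d - 29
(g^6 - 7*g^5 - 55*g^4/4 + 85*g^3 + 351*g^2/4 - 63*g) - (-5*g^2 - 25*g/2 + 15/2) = g^6 - 7*g^5 - 55*g^4/4 + 85*g^3 + 371*g^2/4 - 101*g/2 - 15/2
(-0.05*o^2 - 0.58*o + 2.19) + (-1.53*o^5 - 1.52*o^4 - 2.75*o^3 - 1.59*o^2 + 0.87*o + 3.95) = -1.53*o^5 - 1.52*o^4 - 2.75*o^3 - 1.64*o^2 + 0.29*o + 6.14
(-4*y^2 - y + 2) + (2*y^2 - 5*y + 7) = -2*y^2 - 6*y + 9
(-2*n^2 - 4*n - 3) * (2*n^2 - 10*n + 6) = -4*n^4 + 12*n^3 + 22*n^2 + 6*n - 18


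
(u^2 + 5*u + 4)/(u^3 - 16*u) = (u + 1)/(u*(u - 4))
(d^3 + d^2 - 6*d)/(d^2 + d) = (d^2 + d - 6)/(d + 1)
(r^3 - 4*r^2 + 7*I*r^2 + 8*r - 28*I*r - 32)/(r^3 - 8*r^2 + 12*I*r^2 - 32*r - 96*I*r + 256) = (r^2 - r*(4 + I) + 4*I)/(r^2 + 4*r*(-2 + I) - 32*I)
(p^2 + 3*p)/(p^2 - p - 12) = p/(p - 4)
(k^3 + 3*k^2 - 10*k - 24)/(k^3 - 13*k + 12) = (k + 2)/(k - 1)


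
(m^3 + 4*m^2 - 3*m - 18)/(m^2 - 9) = (m^2 + m - 6)/(m - 3)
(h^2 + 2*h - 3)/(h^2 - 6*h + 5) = (h + 3)/(h - 5)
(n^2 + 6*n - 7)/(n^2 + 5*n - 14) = (n - 1)/(n - 2)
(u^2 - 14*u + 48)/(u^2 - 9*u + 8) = (u - 6)/(u - 1)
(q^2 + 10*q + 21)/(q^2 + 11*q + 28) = (q + 3)/(q + 4)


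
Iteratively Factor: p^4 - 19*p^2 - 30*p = (p)*(p^3 - 19*p - 30) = p*(p - 5)*(p^2 + 5*p + 6) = p*(p - 5)*(p + 2)*(p + 3)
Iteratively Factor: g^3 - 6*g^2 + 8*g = (g - 2)*(g^2 - 4*g) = (g - 4)*(g - 2)*(g)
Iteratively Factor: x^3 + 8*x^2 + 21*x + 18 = (x + 3)*(x^2 + 5*x + 6) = (x + 3)^2*(x + 2)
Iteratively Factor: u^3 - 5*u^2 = (u)*(u^2 - 5*u) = u*(u - 5)*(u)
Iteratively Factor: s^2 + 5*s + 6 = (s + 2)*(s + 3)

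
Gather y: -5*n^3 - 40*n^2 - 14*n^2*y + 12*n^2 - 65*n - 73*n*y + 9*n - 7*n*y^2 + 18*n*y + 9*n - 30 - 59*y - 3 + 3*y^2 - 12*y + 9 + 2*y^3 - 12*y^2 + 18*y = -5*n^3 - 28*n^2 - 47*n + 2*y^3 + y^2*(-7*n - 9) + y*(-14*n^2 - 55*n - 53) - 24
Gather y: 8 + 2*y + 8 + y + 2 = 3*y + 18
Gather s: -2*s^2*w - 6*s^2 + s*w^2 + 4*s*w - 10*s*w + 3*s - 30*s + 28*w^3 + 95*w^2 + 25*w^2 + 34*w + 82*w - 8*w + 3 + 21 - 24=s^2*(-2*w - 6) + s*(w^2 - 6*w - 27) + 28*w^3 + 120*w^2 + 108*w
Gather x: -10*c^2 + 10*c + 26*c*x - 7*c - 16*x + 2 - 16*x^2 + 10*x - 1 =-10*c^2 + 3*c - 16*x^2 + x*(26*c - 6) + 1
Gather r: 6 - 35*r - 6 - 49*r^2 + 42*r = -49*r^2 + 7*r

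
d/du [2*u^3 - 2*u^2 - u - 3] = 6*u^2 - 4*u - 1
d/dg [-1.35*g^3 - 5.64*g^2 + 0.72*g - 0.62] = -4.05*g^2 - 11.28*g + 0.72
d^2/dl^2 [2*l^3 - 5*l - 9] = 12*l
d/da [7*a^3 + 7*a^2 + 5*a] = 21*a^2 + 14*a + 5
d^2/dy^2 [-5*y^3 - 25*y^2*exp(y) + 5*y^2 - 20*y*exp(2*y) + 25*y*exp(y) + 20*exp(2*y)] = -25*y^2*exp(y) - 80*y*exp(2*y) - 75*y*exp(y) - 30*y + 10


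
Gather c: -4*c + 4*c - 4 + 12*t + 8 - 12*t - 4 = 0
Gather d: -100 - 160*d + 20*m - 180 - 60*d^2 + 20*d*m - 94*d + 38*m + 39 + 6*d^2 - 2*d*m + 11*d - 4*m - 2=-54*d^2 + d*(18*m - 243) + 54*m - 243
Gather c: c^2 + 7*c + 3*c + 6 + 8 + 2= c^2 + 10*c + 16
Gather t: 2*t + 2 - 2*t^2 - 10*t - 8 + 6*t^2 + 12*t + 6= 4*t^2 + 4*t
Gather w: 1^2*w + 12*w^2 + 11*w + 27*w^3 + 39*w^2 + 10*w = 27*w^3 + 51*w^2 + 22*w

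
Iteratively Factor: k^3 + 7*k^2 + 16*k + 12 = (k + 2)*(k^2 + 5*k + 6) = (k + 2)*(k + 3)*(k + 2)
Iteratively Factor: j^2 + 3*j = (j)*(j + 3)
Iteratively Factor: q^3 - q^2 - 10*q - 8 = (q - 4)*(q^2 + 3*q + 2) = (q - 4)*(q + 2)*(q + 1)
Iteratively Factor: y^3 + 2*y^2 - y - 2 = (y + 1)*(y^2 + y - 2) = (y - 1)*(y + 1)*(y + 2)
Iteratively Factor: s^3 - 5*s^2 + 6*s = (s - 3)*(s^2 - 2*s) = s*(s - 3)*(s - 2)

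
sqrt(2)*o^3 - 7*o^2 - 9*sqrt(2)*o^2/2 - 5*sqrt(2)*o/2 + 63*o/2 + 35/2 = (o - 5)*(o - 7*sqrt(2)/2)*(sqrt(2)*o + sqrt(2)/2)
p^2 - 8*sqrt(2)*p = p*(p - 8*sqrt(2))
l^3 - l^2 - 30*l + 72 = (l - 4)*(l - 3)*(l + 6)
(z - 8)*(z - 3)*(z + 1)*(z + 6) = z^4 - 4*z^3 - 47*z^2 + 102*z + 144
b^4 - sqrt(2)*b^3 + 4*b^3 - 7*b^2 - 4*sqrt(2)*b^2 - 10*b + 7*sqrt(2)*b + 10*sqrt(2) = (b - 2)*(b + 1)*(b + 5)*(b - sqrt(2))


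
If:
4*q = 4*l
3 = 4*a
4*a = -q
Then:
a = 3/4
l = -3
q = -3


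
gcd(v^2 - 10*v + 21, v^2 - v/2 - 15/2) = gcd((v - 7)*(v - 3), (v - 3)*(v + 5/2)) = v - 3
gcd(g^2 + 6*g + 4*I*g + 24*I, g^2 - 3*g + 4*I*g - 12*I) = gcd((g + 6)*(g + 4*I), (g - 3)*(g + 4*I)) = g + 4*I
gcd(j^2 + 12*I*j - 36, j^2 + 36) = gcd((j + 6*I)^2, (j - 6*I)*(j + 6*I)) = j + 6*I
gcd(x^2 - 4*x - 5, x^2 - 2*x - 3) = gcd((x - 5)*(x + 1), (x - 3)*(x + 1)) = x + 1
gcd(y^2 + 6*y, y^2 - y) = y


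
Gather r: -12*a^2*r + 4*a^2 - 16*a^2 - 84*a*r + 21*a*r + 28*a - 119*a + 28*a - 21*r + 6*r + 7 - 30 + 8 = -12*a^2 - 63*a + r*(-12*a^2 - 63*a - 15) - 15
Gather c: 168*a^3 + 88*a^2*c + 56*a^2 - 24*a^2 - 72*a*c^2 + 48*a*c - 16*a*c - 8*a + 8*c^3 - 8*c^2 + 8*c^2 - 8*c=168*a^3 + 32*a^2 - 72*a*c^2 - 8*a + 8*c^3 + c*(88*a^2 + 32*a - 8)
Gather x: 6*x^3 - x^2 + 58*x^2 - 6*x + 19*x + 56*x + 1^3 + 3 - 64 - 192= 6*x^3 + 57*x^2 + 69*x - 252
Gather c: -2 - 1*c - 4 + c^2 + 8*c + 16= c^2 + 7*c + 10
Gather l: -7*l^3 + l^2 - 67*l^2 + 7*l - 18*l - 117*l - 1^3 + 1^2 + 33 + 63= -7*l^3 - 66*l^2 - 128*l + 96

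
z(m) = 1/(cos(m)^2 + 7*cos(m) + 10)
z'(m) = (2*sin(m)*cos(m) + 7*sin(m))/(cos(m)^2 + 7*cos(m) + 10)^2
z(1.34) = 0.09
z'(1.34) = 0.05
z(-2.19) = 0.16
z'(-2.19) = -0.12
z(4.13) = 0.15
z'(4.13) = -0.12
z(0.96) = 0.07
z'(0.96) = 0.03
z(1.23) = 0.08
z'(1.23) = 0.05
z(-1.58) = 0.10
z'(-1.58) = -0.07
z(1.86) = 0.12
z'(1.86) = 0.09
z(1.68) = 0.11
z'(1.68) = 0.08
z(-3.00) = 0.25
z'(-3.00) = -0.04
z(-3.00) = 0.25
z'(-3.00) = -0.04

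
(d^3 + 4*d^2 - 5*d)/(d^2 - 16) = d*(d^2 + 4*d - 5)/(d^2 - 16)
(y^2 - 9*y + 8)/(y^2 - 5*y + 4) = (y - 8)/(y - 4)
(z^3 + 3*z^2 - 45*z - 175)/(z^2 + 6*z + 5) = (z^2 - 2*z - 35)/(z + 1)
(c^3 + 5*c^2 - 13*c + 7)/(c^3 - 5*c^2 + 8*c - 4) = (c^2 + 6*c - 7)/(c^2 - 4*c + 4)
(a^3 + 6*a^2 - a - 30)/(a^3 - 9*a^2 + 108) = (a^2 + 3*a - 10)/(a^2 - 12*a + 36)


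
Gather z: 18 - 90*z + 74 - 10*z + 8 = 100 - 100*z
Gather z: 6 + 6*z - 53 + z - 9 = 7*z - 56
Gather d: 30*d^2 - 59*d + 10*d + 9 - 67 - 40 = 30*d^2 - 49*d - 98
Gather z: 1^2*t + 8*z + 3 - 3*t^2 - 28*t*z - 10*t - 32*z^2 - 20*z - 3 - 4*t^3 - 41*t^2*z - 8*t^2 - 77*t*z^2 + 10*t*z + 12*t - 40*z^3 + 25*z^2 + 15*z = -4*t^3 - 11*t^2 + 3*t - 40*z^3 + z^2*(-77*t - 7) + z*(-41*t^2 - 18*t + 3)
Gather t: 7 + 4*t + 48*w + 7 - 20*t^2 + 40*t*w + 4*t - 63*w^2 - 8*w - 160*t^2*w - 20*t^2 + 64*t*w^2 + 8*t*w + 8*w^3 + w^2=t^2*(-160*w - 40) + t*(64*w^2 + 48*w + 8) + 8*w^3 - 62*w^2 + 40*w + 14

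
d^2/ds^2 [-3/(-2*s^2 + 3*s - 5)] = 6*(-4*s^2 + 6*s + (4*s - 3)^2 - 10)/(2*s^2 - 3*s + 5)^3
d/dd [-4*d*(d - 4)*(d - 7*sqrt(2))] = -12*d^2 + 32*d + 56*sqrt(2)*d - 112*sqrt(2)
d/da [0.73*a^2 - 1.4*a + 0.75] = 1.46*a - 1.4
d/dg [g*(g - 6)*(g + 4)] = 3*g^2 - 4*g - 24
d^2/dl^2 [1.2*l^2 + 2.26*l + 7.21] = 2.40000000000000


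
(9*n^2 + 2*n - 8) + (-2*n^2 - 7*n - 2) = 7*n^2 - 5*n - 10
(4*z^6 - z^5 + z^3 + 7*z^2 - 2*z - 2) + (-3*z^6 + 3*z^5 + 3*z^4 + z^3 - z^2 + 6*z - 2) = z^6 + 2*z^5 + 3*z^4 + 2*z^3 + 6*z^2 + 4*z - 4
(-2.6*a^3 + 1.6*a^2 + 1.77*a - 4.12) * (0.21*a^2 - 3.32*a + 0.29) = -0.546*a^5 + 8.968*a^4 - 5.6943*a^3 - 6.2776*a^2 + 14.1917*a - 1.1948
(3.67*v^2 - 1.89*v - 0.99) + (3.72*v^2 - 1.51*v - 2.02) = 7.39*v^2 - 3.4*v - 3.01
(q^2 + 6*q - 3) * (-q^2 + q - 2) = -q^4 - 5*q^3 + 7*q^2 - 15*q + 6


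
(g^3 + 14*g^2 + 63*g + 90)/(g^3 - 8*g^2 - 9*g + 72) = (g^2 + 11*g + 30)/(g^2 - 11*g + 24)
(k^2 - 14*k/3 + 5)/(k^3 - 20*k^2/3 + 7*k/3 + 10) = (k - 3)/(k^2 - 5*k - 6)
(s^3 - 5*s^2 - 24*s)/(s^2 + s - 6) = s*(s - 8)/(s - 2)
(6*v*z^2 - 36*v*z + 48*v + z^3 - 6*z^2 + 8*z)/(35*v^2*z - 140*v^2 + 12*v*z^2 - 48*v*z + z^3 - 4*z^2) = (6*v*z - 12*v + z^2 - 2*z)/(35*v^2 + 12*v*z + z^2)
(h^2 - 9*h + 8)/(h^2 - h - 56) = (h - 1)/(h + 7)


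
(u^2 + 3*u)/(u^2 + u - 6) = u/(u - 2)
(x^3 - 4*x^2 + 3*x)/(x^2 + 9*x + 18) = x*(x^2 - 4*x + 3)/(x^2 + 9*x + 18)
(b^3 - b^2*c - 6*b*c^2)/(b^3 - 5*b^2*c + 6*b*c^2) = (b + 2*c)/(b - 2*c)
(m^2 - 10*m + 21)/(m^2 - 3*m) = (m - 7)/m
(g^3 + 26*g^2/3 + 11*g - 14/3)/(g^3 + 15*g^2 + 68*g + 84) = (g - 1/3)/(g + 6)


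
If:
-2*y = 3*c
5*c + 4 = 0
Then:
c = -4/5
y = 6/5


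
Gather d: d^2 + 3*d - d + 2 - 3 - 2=d^2 + 2*d - 3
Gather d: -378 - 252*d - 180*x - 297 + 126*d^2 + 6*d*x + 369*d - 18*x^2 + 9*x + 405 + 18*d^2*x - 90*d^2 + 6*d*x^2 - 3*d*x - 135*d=d^2*(18*x + 36) + d*(6*x^2 + 3*x - 18) - 18*x^2 - 171*x - 270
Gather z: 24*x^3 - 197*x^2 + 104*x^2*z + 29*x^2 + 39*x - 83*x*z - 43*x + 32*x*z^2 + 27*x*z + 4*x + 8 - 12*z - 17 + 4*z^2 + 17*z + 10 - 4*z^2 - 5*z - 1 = 24*x^3 - 168*x^2 + 32*x*z^2 + z*(104*x^2 - 56*x)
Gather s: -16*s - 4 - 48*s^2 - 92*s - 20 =-48*s^2 - 108*s - 24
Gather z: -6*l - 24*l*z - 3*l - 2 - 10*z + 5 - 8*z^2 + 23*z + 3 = -9*l - 8*z^2 + z*(13 - 24*l) + 6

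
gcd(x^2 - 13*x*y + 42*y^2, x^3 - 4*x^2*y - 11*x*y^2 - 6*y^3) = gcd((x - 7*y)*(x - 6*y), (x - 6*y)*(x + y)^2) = x - 6*y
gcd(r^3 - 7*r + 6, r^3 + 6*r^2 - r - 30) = r^2 + r - 6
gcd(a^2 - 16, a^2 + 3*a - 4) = a + 4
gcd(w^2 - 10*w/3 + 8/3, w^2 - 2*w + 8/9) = w - 4/3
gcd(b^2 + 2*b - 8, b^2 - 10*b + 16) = b - 2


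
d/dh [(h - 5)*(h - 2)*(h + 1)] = 3*h^2 - 12*h + 3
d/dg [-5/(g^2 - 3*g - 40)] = 5*(2*g - 3)/(-g^2 + 3*g + 40)^2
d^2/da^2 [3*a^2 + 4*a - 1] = 6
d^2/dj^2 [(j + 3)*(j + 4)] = 2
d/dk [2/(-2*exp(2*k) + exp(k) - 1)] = (8*exp(k) - 2)*exp(k)/(2*exp(2*k) - exp(k) + 1)^2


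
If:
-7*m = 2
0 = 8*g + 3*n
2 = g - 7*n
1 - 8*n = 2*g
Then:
No Solution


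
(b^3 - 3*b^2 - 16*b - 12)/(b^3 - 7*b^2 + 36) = (b + 1)/(b - 3)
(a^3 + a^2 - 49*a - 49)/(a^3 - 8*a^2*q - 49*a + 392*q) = (-a - 1)/(-a + 8*q)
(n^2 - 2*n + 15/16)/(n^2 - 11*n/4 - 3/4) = (-16*n^2 + 32*n - 15)/(4*(-4*n^2 + 11*n + 3))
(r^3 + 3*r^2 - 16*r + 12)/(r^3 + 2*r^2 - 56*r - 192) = (r^2 - 3*r + 2)/(r^2 - 4*r - 32)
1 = 1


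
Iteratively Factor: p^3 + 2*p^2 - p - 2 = (p - 1)*(p^2 + 3*p + 2) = (p - 1)*(p + 2)*(p + 1)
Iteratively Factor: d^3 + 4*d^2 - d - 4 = (d + 1)*(d^2 + 3*d - 4) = (d - 1)*(d + 1)*(d + 4)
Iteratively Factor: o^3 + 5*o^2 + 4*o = (o + 1)*(o^2 + 4*o) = (o + 1)*(o + 4)*(o)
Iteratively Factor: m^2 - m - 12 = (m - 4)*(m + 3)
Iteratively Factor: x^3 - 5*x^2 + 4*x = (x - 4)*(x^2 - x) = x*(x - 4)*(x - 1)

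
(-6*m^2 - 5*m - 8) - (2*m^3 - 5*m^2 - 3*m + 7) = -2*m^3 - m^2 - 2*m - 15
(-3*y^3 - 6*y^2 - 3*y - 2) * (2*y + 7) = -6*y^4 - 33*y^3 - 48*y^2 - 25*y - 14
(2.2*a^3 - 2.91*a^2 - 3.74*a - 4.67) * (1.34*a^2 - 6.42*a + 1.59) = 2.948*a^5 - 18.0234*a^4 + 17.1686*a^3 + 13.1261*a^2 + 24.0348*a - 7.4253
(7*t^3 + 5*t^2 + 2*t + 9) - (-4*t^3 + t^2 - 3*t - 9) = 11*t^3 + 4*t^2 + 5*t + 18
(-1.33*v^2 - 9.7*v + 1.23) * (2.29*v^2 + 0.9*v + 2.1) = -3.0457*v^4 - 23.41*v^3 - 8.7063*v^2 - 19.263*v + 2.583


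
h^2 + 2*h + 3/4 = (h + 1/2)*(h + 3/2)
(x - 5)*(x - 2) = x^2 - 7*x + 10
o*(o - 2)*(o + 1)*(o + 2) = o^4 + o^3 - 4*o^2 - 4*o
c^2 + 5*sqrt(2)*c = c*(c + 5*sqrt(2))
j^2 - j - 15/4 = (j - 5/2)*(j + 3/2)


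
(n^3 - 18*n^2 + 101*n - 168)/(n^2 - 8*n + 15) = (n^2 - 15*n + 56)/(n - 5)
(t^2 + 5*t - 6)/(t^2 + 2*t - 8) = (t^2 + 5*t - 6)/(t^2 + 2*t - 8)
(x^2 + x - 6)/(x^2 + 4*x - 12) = (x + 3)/(x + 6)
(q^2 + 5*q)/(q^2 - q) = (q + 5)/(q - 1)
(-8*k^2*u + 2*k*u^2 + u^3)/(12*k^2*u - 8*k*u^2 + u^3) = (4*k + u)/(-6*k + u)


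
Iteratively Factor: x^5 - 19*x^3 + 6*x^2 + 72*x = (x + 2)*(x^4 - 2*x^3 - 15*x^2 + 36*x) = (x - 3)*(x + 2)*(x^3 + x^2 - 12*x) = (x - 3)^2*(x + 2)*(x^2 + 4*x) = (x - 3)^2*(x + 2)*(x + 4)*(x)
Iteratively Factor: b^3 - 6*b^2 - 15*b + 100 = (b - 5)*(b^2 - b - 20) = (b - 5)^2*(b + 4)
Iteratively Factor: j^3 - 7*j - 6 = (j + 1)*(j^2 - j - 6) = (j - 3)*(j + 1)*(j + 2)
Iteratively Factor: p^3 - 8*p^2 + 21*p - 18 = (p - 2)*(p^2 - 6*p + 9) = (p - 3)*(p - 2)*(p - 3)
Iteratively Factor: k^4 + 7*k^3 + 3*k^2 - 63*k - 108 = (k + 3)*(k^3 + 4*k^2 - 9*k - 36) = (k + 3)*(k + 4)*(k^2 - 9) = (k + 3)^2*(k + 4)*(k - 3)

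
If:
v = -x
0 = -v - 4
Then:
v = -4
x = 4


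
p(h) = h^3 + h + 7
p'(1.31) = 6.15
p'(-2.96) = 27.28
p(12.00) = 1747.00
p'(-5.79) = 101.57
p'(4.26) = 55.44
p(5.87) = 215.13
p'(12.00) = 433.00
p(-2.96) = -21.89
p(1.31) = 10.56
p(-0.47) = 6.43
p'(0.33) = 1.33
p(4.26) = 88.57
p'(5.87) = 104.37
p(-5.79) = -192.89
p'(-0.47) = 1.66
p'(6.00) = 109.00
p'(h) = 3*h^2 + 1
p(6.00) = 229.00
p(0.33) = 7.37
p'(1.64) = 9.07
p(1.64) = 13.05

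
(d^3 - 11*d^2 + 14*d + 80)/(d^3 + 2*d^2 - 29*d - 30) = (d^2 - 6*d - 16)/(d^2 + 7*d + 6)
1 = 1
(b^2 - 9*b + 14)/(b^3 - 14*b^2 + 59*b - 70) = 1/(b - 5)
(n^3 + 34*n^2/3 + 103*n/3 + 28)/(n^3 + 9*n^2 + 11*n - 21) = (n + 4/3)/(n - 1)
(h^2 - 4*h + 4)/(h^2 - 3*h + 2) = (h - 2)/(h - 1)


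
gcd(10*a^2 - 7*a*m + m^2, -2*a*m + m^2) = 2*a - m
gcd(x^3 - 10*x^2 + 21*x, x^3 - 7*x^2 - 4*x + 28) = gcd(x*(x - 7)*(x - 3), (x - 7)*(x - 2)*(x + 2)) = x - 7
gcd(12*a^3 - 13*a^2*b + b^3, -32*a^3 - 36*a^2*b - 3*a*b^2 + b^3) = 4*a + b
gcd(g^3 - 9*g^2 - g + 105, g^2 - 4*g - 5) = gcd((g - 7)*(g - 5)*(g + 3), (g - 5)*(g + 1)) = g - 5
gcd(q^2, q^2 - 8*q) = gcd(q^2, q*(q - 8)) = q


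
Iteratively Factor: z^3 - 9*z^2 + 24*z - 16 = (z - 4)*(z^2 - 5*z + 4) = (z - 4)^2*(z - 1)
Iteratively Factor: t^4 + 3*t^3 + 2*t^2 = (t + 1)*(t^3 + 2*t^2) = t*(t + 1)*(t^2 + 2*t) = t^2*(t + 1)*(t + 2)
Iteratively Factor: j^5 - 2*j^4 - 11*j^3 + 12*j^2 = (j)*(j^4 - 2*j^3 - 11*j^2 + 12*j) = j*(j - 4)*(j^3 + 2*j^2 - 3*j) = j*(j - 4)*(j + 3)*(j^2 - j) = j*(j - 4)*(j - 1)*(j + 3)*(j)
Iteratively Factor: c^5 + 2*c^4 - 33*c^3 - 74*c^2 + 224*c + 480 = (c + 2)*(c^4 - 33*c^2 - 8*c + 240) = (c - 5)*(c + 2)*(c^3 + 5*c^2 - 8*c - 48) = (c - 5)*(c - 3)*(c + 2)*(c^2 + 8*c + 16) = (c - 5)*(c - 3)*(c + 2)*(c + 4)*(c + 4)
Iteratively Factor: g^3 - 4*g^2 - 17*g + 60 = (g + 4)*(g^2 - 8*g + 15) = (g - 3)*(g + 4)*(g - 5)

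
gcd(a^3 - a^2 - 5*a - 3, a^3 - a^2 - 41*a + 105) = a - 3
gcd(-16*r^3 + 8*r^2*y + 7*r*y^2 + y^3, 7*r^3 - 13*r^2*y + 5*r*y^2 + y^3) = -r + y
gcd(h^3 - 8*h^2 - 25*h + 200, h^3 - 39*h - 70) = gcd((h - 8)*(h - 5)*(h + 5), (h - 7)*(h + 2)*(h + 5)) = h + 5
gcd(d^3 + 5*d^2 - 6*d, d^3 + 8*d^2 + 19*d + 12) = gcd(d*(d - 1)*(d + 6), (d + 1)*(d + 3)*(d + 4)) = 1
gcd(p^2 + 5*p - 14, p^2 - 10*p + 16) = p - 2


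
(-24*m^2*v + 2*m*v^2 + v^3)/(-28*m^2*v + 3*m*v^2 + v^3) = (6*m + v)/(7*m + v)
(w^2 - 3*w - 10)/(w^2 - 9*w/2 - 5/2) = 2*(w + 2)/(2*w + 1)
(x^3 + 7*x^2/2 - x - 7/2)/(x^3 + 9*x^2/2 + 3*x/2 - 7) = (x + 1)/(x + 2)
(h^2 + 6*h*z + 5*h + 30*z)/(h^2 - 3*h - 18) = (h^2 + 6*h*z + 5*h + 30*z)/(h^2 - 3*h - 18)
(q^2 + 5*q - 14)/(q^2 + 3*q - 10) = (q + 7)/(q + 5)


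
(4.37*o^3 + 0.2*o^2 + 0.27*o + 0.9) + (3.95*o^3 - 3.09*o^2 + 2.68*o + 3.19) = 8.32*o^3 - 2.89*o^2 + 2.95*o + 4.09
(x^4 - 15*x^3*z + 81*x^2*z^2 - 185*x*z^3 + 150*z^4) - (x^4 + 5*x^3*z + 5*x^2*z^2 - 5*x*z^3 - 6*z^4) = -20*x^3*z + 76*x^2*z^2 - 180*x*z^3 + 156*z^4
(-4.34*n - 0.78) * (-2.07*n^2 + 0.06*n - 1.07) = 8.9838*n^3 + 1.3542*n^2 + 4.597*n + 0.8346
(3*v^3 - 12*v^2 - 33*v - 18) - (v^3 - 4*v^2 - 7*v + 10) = 2*v^3 - 8*v^2 - 26*v - 28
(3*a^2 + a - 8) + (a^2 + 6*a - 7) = 4*a^2 + 7*a - 15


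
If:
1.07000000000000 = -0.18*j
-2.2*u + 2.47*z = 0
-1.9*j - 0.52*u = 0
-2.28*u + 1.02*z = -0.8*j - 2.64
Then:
No Solution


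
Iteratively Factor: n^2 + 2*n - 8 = (n + 4)*(n - 2)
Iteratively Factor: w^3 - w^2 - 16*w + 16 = (w + 4)*(w^2 - 5*w + 4) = (w - 1)*(w + 4)*(w - 4)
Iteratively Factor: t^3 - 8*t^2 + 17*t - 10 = (t - 5)*(t^2 - 3*t + 2) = (t - 5)*(t - 1)*(t - 2)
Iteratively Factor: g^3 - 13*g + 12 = (g - 1)*(g^2 + g - 12) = (g - 1)*(g + 4)*(g - 3)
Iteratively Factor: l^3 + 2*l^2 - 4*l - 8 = (l + 2)*(l^2 - 4) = (l - 2)*(l + 2)*(l + 2)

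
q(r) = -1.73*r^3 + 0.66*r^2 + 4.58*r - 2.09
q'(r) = -5.19*r^2 + 1.32*r + 4.58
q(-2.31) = 12.18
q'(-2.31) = -26.16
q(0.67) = 0.75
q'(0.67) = 3.13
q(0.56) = 0.38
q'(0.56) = 3.69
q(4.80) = -156.22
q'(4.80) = -108.66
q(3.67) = -61.91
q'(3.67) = -60.48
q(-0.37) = -3.61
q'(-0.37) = 3.38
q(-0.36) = -3.57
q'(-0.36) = 3.43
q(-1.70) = 0.53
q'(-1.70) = -12.66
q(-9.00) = 1271.32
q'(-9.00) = -427.69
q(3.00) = -29.12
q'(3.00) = -38.17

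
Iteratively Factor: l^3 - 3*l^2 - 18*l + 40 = (l - 5)*(l^2 + 2*l - 8) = (l - 5)*(l - 2)*(l + 4)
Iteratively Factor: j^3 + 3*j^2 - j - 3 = (j + 3)*(j^2 - 1) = (j - 1)*(j + 3)*(j + 1)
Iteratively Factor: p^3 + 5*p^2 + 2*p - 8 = (p + 4)*(p^2 + p - 2) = (p + 2)*(p + 4)*(p - 1)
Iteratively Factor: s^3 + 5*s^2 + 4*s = (s)*(s^2 + 5*s + 4) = s*(s + 1)*(s + 4)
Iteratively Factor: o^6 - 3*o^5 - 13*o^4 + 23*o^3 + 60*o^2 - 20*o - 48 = (o - 4)*(o^5 + o^4 - 9*o^3 - 13*o^2 + 8*o + 12) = (o - 4)*(o + 1)*(o^4 - 9*o^2 - 4*o + 12) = (o - 4)*(o - 1)*(o + 1)*(o^3 + o^2 - 8*o - 12) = (o - 4)*(o - 3)*(o - 1)*(o + 1)*(o^2 + 4*o + 4) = (o - 4)*(o - 3)*(o - 1)*(o + 1)*(o + 2)*(o + 2)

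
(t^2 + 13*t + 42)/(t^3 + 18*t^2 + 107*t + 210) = 1/(t + 5)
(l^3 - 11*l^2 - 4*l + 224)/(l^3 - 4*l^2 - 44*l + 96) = (l^2 - 3*l - 28)/(l^2 + 4*l - 12)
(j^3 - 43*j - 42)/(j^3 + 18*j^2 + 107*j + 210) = (j^2 - 6*j - 7)/(j^2 + 12*j + 35)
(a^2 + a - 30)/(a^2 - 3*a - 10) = (a + 6)/(a + 2)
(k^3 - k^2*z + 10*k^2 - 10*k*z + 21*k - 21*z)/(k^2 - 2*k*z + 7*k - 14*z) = (-k^2 + k*z - 3*k + 3*z)/(-k + 2*z)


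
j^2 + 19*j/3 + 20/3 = (j + 4/3)*(j + 5)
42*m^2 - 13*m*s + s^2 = (-7*m + s)*(-6*m + s)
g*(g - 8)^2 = g^3 - 16*g^2 + 64*g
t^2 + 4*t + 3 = (t + 1)*(t + 3)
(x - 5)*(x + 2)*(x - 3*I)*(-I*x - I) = -I*x^4 - 3*x^3 + 2*I*x^3 + 6*x^2 + 13*I*x^2 + 39*x + 10*I*x + 30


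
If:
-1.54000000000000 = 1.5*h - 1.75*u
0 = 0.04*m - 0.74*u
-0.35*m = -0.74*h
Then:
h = -1.18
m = -2.50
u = -0.14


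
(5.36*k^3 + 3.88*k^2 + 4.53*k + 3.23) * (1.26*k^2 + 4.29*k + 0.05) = 6.7536*k^5 + 27.8832*k^4 + 22.621*k^3 + 23.6975*k^2 + 14.0832*k + 0.1615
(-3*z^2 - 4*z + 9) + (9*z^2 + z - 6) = 6*z^2 - 3*z + 3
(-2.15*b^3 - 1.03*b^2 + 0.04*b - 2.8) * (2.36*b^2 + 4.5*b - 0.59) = -5.074*b^5 - 12.1058*b^4 - 3.2721*b^3 - 5.8203*b^2 - 12.6236*b + 1.652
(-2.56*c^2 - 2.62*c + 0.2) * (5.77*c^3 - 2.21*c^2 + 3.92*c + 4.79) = -14.7712*c^5 - 9.4598*c^4 - 3.091*c^3 - 22.9748*c^2 - 11.7658*c + 0.958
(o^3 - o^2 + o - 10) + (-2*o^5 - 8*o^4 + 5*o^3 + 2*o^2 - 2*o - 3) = -2*o^5 - 8*o^4 + 6*o^3 + o^2 - o - 13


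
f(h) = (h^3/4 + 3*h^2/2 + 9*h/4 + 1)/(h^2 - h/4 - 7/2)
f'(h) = (1/4 - 2*h)*(h^3/4 + 3*h^2/2 + 9*h/4 + 1)/(h^2 - h/4 - 7/2)^2 + (3*h^2/4 + 3*h + 9/4)/(h^2 - h/4 - 7/2)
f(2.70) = 7.36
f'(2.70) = -7.09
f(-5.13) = -0.20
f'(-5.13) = 0.19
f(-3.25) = 0.12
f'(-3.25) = 0.16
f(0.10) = -0.35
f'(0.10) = -0.72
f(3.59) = 4.71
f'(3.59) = -1.17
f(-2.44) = 0.26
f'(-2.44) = 0.24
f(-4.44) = -0.08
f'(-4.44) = 0.17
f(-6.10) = -0.39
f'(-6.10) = 0.20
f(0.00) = -0.29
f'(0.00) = -0.62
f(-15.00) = -2.39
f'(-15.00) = 0.24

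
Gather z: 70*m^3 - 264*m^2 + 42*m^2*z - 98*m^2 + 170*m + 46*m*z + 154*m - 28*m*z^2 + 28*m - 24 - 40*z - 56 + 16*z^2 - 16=70*m^3 - 362*m^2 + 352*m + z^2*(16 - 28*m) + z*(42*m^2 + 46*m - 40) - 96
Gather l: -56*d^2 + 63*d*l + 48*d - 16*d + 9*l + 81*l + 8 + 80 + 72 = -56*d^2 + 32*d + l*(63*d + 90) + 160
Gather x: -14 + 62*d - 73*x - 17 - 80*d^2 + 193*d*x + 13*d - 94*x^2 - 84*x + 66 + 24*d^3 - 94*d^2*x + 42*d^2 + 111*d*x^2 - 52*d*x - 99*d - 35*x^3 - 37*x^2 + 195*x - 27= 24*d^3 - 38*d^2 - 24*d - 35*x^3 + x^2*(111*d - 131) + x*(-94*d^2 + 141*d + 38) + 8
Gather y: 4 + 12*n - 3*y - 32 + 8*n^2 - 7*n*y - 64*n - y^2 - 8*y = 8*n^2 - 52*n - y^2 + y*(-7*n - 11) - 28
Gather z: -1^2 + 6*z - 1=6*z - 2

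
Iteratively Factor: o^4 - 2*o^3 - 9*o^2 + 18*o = (o - 2)*(o^3 - 9*o) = o*(o - 2)*(o^2 - 9) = o*(o - 2)*(o + 3)*(o - 3)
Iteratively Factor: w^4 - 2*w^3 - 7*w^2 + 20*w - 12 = (w - 1)*(w^3 - w^2 - 8*w + 12) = (w - 1)*(w + 3)*(w^2 - 4*w + 4) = (w - 2)*(w - 1)*(w + 3)*(w - 2)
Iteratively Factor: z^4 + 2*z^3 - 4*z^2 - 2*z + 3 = (z - 1)*(z^3 + 3*z^2 - z - 3) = (z - 1)*(z + 1)*(z^2 + 2*z - 3) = (z - 1)*(z + 1)*(z + 3)*(z - 1)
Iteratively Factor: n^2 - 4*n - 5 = (n + 1)*(n - 5)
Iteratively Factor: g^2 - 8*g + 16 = (g - 4)*(g - 4)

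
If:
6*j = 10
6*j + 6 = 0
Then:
No Solution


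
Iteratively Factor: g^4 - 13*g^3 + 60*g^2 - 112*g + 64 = (g - 1)*(g^3 - 12*g^2 + 48*g - 64) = (g - 4)*(g - 1)*(g^2 - 8*g + 16) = (g - 4)^2*(g - 1)*(g - 4)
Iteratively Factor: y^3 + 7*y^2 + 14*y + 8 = (y + 1)*(y^2 + 6*y + 8) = (y + 1)*(y + 2)*(y + 4)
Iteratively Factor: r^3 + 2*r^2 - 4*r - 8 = (r + 2)*(r^2 - 4) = (r - 2)*(r + 2)*(r + 2)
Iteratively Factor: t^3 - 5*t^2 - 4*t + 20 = (t - 2)*(t^2 - 3*t - 10) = (t - 5)*(t - 2)*(t + 2)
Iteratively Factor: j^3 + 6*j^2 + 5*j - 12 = (j - 1)*(j^2 + 7*j + 12) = (j - 1)*(j + 4)*(j + 3)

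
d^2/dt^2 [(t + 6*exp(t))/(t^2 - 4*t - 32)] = 2*(-4*(t - 2)^2*(t + 6*exp(t)) + (-t - 2*(t - 2)*(6*exp(t) + 1) - 6*exp(t))*(-t^2 + 4*t + 32) - 3*(-t^2 + 4*t + 32)^2*exp(t))/(-t^2 + 4*t + 32)^3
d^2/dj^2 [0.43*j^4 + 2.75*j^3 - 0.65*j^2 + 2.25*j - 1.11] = 5.16*j^2 + 16.5*j - 1.3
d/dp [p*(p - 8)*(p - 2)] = 3*p^2 - 20*p + 16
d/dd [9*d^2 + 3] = 18*d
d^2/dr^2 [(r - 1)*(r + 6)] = 2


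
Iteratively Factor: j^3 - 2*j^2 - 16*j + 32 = (j - 4)*(j^2 + 2*j - 8) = (j - 4)*(j - 2)*(j + 4)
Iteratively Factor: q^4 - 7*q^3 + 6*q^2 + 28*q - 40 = (q + 2)*(q^3 - 9*q^2 + 24*q - 20) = (q - 5)*(q + 2)*(q^2 - 4*q + 4) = (q - 5)*(q - 2)*(q + 2)*(q - 2)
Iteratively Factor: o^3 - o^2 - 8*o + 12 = (o + 3)*(o^2 - 4*o + 4) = (o - 2)*(o + 3)*(o - 2)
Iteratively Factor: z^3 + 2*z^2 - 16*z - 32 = (z + 2)*(z^2 - 16) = (z + 2)*(z + 4)*(z - 4)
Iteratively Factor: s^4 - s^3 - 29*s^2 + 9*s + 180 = (s + 4)*(s^3 - 5*s^2 - 9*s + 45) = (s - 3)*(s + 4)*(s^2 - 2*s - 15) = (s - 5)*(s - 3)*(s + 4)*(s + 3)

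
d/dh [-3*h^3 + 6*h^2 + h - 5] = -9*h^2 + 12*h + 1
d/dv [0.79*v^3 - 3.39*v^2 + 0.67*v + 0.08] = 2.37*v^2 - 6.78*v + 0.67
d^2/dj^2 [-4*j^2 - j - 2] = -8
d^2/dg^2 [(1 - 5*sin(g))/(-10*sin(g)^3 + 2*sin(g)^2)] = (cos(2*g) + 2)/sin(g)^4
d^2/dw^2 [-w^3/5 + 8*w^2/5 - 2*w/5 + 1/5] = 16/5 - 6*w/5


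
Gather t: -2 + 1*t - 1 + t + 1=2*t - 2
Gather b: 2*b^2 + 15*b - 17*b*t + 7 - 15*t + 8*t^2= 2*b^2 + b*(15 - 17*t) + 8*t^2 - 15*t + 7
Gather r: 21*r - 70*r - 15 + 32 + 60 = 77 - 49*r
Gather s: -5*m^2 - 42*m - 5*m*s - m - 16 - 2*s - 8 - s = -5*m^2 - 43*m + s*(-5*m - 3) - 24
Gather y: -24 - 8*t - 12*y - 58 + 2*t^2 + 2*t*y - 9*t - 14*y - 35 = 2*t^2 - 17*t + y*(2*t - 26) - 117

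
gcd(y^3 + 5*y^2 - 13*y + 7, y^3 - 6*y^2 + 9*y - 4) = y^2 - 2*y + 1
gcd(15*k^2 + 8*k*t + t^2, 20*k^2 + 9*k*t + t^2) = 5*k + t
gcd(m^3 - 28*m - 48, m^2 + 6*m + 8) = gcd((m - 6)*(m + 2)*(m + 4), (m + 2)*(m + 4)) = m^2 + 6*m + 8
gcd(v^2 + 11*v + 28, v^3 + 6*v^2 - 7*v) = v + 7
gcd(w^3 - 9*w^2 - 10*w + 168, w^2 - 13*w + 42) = w^2 - 13*w + 42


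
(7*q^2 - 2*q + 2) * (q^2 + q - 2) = 7*q^4 + 5*q^3 - 14*q^2 + 6*q - 4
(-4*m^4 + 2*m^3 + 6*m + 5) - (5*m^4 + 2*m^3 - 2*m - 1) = -9*m^4 + 8*m + 6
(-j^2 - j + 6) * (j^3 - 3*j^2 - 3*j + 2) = -j^5 + 2*j^4 + 12*j^3 - 17*j^2 - 20*j + 12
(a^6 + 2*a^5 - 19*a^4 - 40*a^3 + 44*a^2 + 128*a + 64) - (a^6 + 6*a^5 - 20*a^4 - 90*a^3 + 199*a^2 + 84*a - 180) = -4*a^5 + a^4 + 50*a^3 - 155*a^2 + 44*a + 244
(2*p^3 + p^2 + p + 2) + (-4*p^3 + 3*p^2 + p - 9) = -2*p^3 + 4*p^2 + 2*p - 7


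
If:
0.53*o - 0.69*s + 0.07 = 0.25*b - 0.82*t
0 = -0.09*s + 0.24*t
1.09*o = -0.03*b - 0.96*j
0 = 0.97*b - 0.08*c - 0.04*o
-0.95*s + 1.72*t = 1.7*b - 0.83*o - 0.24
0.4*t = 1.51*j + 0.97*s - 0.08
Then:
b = 0.12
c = 1.48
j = -0.00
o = -0.00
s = 0.10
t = 0.04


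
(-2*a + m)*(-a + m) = 2*a^2 - 3*a*m + m^2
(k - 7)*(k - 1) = k^2 - 8*k + 7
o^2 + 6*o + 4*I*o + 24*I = (o + 6)*(o + 4*I)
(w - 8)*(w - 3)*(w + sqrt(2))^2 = w^4 - 11*w^3 + 2*sqrt(2)*w^3 - 22*sqrt(2)*w^2 + 26*w^2 - 22*w + 48*sqrt(2)*w + 48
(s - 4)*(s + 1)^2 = s^3 - 2*s^2 - 7*s - 4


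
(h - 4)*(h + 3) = h^2 - h - 12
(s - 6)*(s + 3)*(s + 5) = s^3 + 2*s^2 - 33*s - 90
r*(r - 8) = r^2 - 8*r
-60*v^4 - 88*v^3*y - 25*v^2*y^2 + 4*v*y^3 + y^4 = (-5*v + y)*(v + y)*(2*v + y)*(6*v + y)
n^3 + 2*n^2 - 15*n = n*(n - 3)*(n + 5)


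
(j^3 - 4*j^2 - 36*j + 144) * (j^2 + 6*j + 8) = j^5 + 2*j^4 - 52*j^3 - 104*j^2 + 576*j + 1152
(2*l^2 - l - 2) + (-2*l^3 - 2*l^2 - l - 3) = -2*l^3 - 2*l - 5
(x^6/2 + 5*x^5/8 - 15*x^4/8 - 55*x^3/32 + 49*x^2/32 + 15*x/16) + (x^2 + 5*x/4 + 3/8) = x^6/2 + 5*x^5/8 - 15*x^4/8 - 55*x^3/32 + 81*x^2/32 + 35*x/16 + 3/8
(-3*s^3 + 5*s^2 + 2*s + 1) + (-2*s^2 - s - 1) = -3*s^3 + 3*s^2 + s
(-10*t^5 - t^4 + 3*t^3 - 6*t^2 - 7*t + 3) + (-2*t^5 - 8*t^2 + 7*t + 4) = -12*t^5 - t^4 + 3*t^3 - 14*t^2 + 7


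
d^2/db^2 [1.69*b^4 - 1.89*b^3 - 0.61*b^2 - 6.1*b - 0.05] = 20.28*b^2 - 11.34*b - 1.22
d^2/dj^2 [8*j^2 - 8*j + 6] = 16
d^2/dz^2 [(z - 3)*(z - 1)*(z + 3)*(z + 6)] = 12*z^2 + 30*z - 30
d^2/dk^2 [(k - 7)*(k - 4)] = 2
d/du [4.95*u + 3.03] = 4.95000000000000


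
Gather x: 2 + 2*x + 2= 2*x + 4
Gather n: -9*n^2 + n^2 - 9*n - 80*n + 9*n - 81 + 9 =-8*n^2 - 80*n - 72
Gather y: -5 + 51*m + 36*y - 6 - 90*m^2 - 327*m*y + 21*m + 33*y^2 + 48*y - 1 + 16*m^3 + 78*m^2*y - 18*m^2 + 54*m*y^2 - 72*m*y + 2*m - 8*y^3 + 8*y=16*m^3 - 108*m^2 + 74*m - 8*y^3 + y^2*(54*m + 33) + y*(78*m^2 - 399*m + 92) - 12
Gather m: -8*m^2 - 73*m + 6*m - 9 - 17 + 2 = -8*m^2 - 67*m - 24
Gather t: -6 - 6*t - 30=-6*t - 36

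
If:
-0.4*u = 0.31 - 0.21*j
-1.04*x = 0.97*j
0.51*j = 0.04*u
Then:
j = -0.06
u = -0.81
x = 0.06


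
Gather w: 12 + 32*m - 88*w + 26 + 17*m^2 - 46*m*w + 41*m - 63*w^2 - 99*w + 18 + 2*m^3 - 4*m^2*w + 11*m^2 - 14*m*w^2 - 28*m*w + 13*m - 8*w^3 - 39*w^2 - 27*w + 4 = 2*m^3 + 28*m^2 + 86*m - 8*w^3 + w^2*(-14*m - 102) + w*(-4*m^2 - 74*m - 214) + 60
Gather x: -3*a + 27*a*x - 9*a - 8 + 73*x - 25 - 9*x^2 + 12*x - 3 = -12*a - 9*x^2 + x*(27*a + 85) - 36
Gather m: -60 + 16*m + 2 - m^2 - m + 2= -m^2 + 15*m - 56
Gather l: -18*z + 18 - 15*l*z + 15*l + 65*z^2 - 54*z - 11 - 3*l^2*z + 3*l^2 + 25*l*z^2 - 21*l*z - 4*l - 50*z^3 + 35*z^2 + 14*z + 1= l^2*(3 - 3*z) + l*(25*z^2 - 36*z + 11) - 50*z^3 + 100*z^2 - 58*z + 8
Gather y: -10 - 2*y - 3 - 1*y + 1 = -3*y - 12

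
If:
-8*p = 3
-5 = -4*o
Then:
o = 5/4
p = -3/8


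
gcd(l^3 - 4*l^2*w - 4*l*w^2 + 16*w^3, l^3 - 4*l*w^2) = -l^2 + 4*w^2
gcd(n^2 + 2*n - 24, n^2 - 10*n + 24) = n - 4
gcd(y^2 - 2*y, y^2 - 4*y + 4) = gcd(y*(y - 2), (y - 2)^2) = y - 2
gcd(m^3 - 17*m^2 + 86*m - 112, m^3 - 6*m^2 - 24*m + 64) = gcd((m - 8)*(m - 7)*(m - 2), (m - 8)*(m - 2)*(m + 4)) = m^2 - 10*m + 16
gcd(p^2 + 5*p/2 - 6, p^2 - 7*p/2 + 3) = p - 3/2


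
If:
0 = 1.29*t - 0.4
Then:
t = 0.31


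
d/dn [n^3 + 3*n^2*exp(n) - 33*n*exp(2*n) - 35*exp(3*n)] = 3*n^2*exp(n) + 3*n^2 - 66*n*exp(2*n) + 6*n*exp(n) - 105*exp(3*n) - 33*exp(2*n)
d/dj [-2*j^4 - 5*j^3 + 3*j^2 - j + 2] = -8*j^3 - 15*j^2 + 6*j - 1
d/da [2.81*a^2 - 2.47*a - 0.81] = 5.62*a - 2.47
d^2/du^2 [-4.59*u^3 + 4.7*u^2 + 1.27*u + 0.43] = 9.4 - 27.54*u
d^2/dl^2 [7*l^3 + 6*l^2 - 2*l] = 42*l + 12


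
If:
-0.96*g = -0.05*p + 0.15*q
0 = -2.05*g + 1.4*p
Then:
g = -0.169150221506242*q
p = -0.247684252919855*q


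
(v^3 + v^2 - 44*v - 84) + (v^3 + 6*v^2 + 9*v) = 2*v^3 + 7*v^2 - 35*v - 84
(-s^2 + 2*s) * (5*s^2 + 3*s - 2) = -5*s^4 + 7*s^3 + 8*s^2 - 4*s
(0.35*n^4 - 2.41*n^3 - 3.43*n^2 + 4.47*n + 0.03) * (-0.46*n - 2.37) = -0.161*n^5 + 0.2791*n^4 + 7.2895*n^3 + 6.0729*n^2 - 10.6077*n - 0.0711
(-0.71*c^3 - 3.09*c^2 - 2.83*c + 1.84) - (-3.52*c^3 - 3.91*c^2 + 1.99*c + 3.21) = 2.81*c^3 + 0.82*c^2 - 4.82*c - 1.37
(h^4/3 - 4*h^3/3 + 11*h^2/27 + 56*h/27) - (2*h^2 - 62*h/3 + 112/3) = h^4/3 - 4*h^3/3 - 43*h^2/27 + 614*h/27 - 112/3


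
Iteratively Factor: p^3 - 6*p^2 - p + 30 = (p - 5)*(p^2 - p - 6) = (p - 5)*(p + 2)*(p - 3)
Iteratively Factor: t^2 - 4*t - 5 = (t + 1)*(t - 5)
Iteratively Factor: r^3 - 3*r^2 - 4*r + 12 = (r + 2)*(r^2 - 5*r + 6) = (r - 2)*(r + 2)*(r - 3)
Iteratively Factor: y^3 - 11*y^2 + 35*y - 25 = (y - 5)*(y^2 - 6*y + 5) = (y - 5)*(y - 1)*(y - 5)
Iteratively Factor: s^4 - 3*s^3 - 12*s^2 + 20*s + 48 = (s + 2)*(s^3 - 5*s^2 - 2*s + 24) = (s - 4)*(s + 2)*(s^2 - s - 6) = (s - 4)*(s - 3)*(s + 2)*(s + 2)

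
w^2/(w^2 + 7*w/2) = 2*w/(2*w + 7)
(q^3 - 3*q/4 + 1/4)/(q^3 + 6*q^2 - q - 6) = (q^2 - q + 1/4)/(q^2 + 5*q - 6)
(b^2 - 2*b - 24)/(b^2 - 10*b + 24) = (b + 4)/(b - 4)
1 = 1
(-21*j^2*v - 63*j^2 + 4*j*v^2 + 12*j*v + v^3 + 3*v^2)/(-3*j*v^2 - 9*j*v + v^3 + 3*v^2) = (7*j + v)/v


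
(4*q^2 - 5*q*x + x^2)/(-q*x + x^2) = (-4*q + x)/x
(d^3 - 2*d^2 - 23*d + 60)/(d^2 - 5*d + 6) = (d^2 + d - 20)/(d - 2)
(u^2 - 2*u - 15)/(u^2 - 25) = (u + 3)/(u + 5)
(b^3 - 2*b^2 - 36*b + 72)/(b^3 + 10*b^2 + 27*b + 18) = (b^2 - 8*b + 12)/(b^2 + 4*b + 3)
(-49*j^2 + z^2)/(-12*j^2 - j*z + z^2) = (49*j^2 - z^2)/(12*j^2 + j*z - z^2)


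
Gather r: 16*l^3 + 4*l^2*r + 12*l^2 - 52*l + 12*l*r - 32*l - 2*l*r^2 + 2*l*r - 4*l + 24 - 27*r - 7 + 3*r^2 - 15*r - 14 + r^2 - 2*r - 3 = 16*l^3 + 12*l^2 - 88*l + r^2*(4 - 2*l) + r*(4*l^2 + 14*l - 44)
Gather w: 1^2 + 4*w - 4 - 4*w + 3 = 0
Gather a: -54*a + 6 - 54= -54*a - 48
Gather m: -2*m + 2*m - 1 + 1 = 0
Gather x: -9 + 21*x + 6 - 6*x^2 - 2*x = -6*x^2 + 19*x - 3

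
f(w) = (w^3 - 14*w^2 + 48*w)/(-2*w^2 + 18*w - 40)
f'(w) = (4*w - 18)*(w^3 - 14*w^2 + 48*w)/(-2*w^2 + 18*w - 40)^2 + (3*w^2 - 28*w + 48)/(-2*w^2 + 18*w - 40) = (-w^4 + 18*w^3 - 138*w^2 + 560*w - 960)/(2*(w^4 - 18*w^3 + 121*w^2 - 360*w + 400))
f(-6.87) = 5.09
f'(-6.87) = -0.58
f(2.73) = -8.16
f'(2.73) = -8.96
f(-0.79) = 0.85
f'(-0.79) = -0.97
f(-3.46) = 2.97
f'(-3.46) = -0.68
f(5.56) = -3.42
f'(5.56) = 16.84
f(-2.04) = 1.94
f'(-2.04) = -0.79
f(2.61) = -7.18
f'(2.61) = -7.47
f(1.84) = -3.45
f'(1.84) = -3.18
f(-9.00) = 6.30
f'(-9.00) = -0.56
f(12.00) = -2.57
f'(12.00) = -0.60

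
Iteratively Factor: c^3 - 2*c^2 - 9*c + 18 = (c - 3)*(c^2 + c - 6) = (c - 3)*(c - 2)*(c + 3)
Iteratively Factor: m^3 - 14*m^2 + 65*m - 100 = (m - 5)*(m^2 - 9*m + 20) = (m - 5)^2*(m - 4)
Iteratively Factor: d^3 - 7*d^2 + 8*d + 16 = (d - 4)*(d^2 - 3*d - 4) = (d - 4)*(d + 1)*(d - 4)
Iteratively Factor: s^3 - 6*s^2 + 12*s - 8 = (s - 2)*(s^2 - 4*s + 4) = (s - 2)^2*(s - 2)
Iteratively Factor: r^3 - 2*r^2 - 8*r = (r)*(r^2 - 2*r - 8) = r*(r + 2)*(r - 4)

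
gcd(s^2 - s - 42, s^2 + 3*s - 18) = s + 6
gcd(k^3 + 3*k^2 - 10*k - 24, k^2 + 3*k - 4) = k + 4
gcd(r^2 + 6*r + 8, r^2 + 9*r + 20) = r + 4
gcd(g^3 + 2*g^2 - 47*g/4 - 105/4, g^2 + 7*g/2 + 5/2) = g + 5/2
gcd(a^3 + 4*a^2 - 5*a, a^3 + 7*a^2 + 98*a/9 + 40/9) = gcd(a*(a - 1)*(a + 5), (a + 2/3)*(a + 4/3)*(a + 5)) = a + 5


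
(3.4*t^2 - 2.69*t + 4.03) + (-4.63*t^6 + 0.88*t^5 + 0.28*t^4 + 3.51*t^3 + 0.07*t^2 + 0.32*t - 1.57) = -4.63*t^6 + 0.88*t^5 + 0.28*t^4 + 3.51*t^3 + 3.47*t^2 - 2.37*t + 2.46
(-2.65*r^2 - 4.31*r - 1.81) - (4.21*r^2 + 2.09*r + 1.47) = -6.86*r^2 - 6.4*r - 3.28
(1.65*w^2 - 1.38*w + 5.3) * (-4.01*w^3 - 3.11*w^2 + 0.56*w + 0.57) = -6.6165*w^5 + 0.402299999999999*w^4 - 16.0372*w^3 - 16.3153*w^2 + 2.1814*w + 3.021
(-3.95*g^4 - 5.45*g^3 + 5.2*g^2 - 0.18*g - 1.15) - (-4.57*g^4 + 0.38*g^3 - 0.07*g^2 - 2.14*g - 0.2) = 0.62*g^4 - 5.83*g^3 + 5.27*g^2 + 1.96*g - 0.95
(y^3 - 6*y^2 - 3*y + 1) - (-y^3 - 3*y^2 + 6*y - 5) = 2*y^3 - 3*y^2 - 9*y + 6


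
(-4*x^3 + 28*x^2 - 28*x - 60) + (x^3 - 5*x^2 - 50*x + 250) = -3*x^3 + 23*x^2 - 78*x + 190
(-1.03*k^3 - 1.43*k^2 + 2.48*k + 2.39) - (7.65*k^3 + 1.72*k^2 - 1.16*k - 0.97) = -8.68*k^3 - 3.15*k^2 + 3.64*k + 3.36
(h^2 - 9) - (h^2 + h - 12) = 3 - h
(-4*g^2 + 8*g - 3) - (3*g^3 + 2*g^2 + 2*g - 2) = -3*g^3 - 6*g^2 + 6*g - 1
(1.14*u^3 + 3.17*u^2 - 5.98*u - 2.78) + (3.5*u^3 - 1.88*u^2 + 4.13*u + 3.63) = 4.64*u^3 + 1.29*u^2 - 1.85*u + 0.85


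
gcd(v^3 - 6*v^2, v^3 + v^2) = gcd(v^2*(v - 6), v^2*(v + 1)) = v^2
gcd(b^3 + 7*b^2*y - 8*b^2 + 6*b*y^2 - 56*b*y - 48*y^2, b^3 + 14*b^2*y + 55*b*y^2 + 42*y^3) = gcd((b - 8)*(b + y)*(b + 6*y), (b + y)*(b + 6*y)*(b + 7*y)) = b^2 + 7*b*y + 6*y^2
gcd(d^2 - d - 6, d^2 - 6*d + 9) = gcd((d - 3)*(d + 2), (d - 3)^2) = d - 3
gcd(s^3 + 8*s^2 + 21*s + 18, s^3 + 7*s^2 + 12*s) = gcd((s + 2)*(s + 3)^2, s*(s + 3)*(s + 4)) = s + 3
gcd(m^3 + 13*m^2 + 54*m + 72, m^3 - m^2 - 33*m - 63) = m + 3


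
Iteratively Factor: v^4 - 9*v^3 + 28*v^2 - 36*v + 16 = (v - 4)*(v^3 - 5*v^2 + 8*v - 4) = (v - 4)*(v - 2)*(v^2 - 3*v + 2) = (v - 4)*(v - 2)*(v - 1)*(v - 2)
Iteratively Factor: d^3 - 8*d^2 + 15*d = (d - 3)*(d^2 - 5*d) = d*(d - 3)*(d - 5)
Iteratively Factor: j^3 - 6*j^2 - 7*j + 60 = (j + 3)*(j^2 - 9*j + 20) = (j - 4)*(j + 3)*(j - 5)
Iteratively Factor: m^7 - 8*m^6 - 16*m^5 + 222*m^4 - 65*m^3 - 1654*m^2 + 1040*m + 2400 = (m - 4)*(m^6 - 4*m^5 - 32*m^4 + 94*m^3 + 311*m^2 - 410*m - 600) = (m - 5)*(m - 4)*(m^5 + m^4 - 27*m^3 - 41*m^2 + 106*m + 120) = (m - 5)^2*(m - 4)*(m^4 + 6*m^3 + 3*m^2 - 26*m - 24) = (m - 5)^2*(m - 4)*(m + 1)*(m^3 + 5*m^2 - 2*m - 24) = (m - 5)^2*(m - 4)*(m - 2)*(m + 1)*(m^2 + 7*m + 12) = (m - 5)^2*(m - 4)*(m - 2)*(m + 1)*(m + 4)*(m + 3)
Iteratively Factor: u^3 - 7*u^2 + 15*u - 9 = (u - 3)*(u^2 - 4*u + 3) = (u - 3)*(u - 1)*(u - 3)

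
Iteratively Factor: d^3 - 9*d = (d - 3)*(d^2 + 3*d) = (d - 3)*(d + 3)*(d)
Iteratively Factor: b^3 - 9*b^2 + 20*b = (b - 5)*(b^2 - 4*b) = b*(b - 5)*(b - 4)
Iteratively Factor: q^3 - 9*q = (q - 3)*(q^2 + 3*q) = q*(q - 3)*(q + 3)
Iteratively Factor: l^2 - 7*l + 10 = (l - 5)*(l - 2)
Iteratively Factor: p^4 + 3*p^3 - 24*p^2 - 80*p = (p - 5)*(p^3 + 8*p^2 + 16*p) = (p - 5)*(p + 4)*(p^2 + 4*p) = p*(p - 5)*(p + 4)*(p + 4)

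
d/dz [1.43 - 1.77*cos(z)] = 1.77*sin(z)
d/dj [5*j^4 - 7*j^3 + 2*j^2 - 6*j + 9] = 20*j^3 - 21*j^2 + 4*j - 6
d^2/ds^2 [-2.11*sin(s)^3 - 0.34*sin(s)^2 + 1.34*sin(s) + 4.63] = 0.242500000000001*sin(s) - 4.7475*sin(3*s) - 0.68*cos(2*s)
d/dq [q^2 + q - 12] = 2*q + 1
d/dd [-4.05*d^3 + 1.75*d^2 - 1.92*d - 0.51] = -12.15*d^2 + 3.5*d - 1.92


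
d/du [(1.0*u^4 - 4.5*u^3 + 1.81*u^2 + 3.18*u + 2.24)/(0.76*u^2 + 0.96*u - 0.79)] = (1.52*u^5 - 0.54*u^4 - 11.8*u^3 + 9.9858*u^2 - 6.2646*u - 4.6626)/(0.5776*u^4 + 1.4592*u^3 - 0.2792*u^2 - 1.5168*u + 0.6241)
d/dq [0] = 0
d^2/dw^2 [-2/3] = 0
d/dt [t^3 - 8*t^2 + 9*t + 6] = 3*t^2 - 16*t + 9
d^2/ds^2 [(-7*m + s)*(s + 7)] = 2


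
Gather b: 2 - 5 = -3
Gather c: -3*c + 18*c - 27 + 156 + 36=15*c + 165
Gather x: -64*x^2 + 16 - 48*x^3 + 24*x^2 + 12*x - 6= -48*x^3 - 40*x^2 + 12*x + 10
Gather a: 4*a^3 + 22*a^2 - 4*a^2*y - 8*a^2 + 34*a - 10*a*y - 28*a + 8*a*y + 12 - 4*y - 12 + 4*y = 4*a^3 + a^2*(14 - 4*y) + a*(6 - 2*y)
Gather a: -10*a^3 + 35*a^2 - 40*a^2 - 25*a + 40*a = -10*a^3 - 5*a^2 + 15*a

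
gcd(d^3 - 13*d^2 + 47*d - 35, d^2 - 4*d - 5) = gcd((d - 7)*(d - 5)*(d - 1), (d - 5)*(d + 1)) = d - 5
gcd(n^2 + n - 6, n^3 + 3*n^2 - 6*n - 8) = n - 2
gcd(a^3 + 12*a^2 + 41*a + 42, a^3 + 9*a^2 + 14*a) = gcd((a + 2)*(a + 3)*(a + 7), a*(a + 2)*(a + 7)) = a^2 + 9*a + 14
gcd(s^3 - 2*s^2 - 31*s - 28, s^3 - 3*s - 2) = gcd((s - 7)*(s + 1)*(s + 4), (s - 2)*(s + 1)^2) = s + 1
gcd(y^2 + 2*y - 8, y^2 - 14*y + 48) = 1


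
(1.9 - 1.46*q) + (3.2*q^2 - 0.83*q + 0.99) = 3.2*q^2 - 2.29*q + 2.89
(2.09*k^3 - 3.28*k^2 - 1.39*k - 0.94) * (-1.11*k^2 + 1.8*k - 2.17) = -2.3199*k^5 + 7.4028*k^4 - 8.8964*k^3 + 5.659*k^2 + 1.3243*k + 2.0398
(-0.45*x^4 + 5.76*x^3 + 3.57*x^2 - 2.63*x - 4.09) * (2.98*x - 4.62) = -1.341*x^5 + 19.2438*x^4 - 15.9726*x^3 - 24.3308*x^2 - 0.0376000000000012*x + 18.8958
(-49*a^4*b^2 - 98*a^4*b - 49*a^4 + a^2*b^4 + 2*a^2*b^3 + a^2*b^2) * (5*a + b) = -245*a^5*b^2 - 490*a^5*b - 245*a^5 - 49*a^4*b^3 - 98*a^4*b^2 - 49*a^4*b + 5*a^3*b^4 + 10*a^3*b^3 + 5*a^3*b^2 + a^2*b^5 + 2*a^2*b^4 + a^2*b^3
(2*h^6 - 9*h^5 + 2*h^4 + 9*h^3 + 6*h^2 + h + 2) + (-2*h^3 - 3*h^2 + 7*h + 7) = 2*h^6 - 9*h^5 + 2*h^4 + 7*h^3 + 3*h^2 + 8*h + 9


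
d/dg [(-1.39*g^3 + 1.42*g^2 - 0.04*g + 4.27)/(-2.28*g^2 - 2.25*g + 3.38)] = (3.1692*g^4 + 6.255*g^3 - 17.3808*g^2 + 29.0704*g + 9.4723)/(5.1984*g^4 + 10.26*g^3 - 10.3503*g^2 - 15.21*g + 11.4244)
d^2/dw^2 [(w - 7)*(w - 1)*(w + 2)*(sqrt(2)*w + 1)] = 12*sqrt(2)*w^2 - 36*sqrt(2)*w + 6*w - 18*sqrt(2) - 12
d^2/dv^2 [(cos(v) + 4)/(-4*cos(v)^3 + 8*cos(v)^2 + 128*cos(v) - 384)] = (31*(1 - cos(v)^2)^2 + 2*cos(v)^5 + 235*cos(v)^3 + 676*cos(v)^2 + 412*cos(v) - 527)/(2*(cos(v) - 4)^4*(cos(v) + 6)^3)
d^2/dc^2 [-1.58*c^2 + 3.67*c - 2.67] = -3.16000000000000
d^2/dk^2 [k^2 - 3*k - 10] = 2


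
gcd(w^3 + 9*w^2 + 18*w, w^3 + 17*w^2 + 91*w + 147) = w + 3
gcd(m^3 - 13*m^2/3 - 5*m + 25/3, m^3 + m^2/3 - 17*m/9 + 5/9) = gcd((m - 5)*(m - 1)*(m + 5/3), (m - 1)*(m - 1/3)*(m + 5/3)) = m^2 + 2*m/3 - 5/3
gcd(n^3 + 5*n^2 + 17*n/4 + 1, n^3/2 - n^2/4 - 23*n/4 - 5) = 1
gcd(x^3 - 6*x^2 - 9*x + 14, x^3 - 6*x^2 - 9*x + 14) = x^3 - 6*x^2 - 9*x + 14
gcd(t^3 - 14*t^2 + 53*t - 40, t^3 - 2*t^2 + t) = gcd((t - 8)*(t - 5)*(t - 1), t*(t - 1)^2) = t - 1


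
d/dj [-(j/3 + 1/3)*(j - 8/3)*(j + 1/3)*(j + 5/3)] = -4*j^3/3 - j^2/3 + 98*j/27 + 169/81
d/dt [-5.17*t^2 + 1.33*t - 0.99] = 1.33 - 10.34*t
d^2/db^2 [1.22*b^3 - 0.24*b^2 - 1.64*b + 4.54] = 7.32*b - 0.48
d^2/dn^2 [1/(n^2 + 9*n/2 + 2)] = 4*(-4*n^2 - 18*n + (4*n + 9)^2 - 8)/(2*n^2 + 9*n + 4)^3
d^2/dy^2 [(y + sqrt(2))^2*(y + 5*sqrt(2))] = 6*y + 14*sqrt(2)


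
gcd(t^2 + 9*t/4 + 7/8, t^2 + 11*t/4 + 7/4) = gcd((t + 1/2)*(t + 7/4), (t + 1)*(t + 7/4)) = t + 7/4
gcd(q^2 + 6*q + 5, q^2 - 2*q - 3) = q + 1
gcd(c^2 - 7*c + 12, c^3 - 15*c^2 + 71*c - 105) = c - 3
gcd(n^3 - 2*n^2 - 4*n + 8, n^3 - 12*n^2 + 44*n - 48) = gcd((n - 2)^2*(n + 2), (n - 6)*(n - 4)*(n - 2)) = n - 2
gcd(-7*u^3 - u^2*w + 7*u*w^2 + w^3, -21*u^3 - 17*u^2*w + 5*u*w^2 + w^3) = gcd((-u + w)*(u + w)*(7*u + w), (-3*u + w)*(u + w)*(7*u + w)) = 7*u^2 + 8*u*w + w^2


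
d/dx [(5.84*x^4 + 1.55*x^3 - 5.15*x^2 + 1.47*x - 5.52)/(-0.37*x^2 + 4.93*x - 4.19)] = (-4.3216*x^5 + 85.8001*x^4 - 82.5954*x^3 - 44.3291*x^2 + 39.0722*x + 21.0543)/(0.1369*x^4 - 3.6482*x^3 + 27.4055*x^2 - 41.3134*x + 17.5561)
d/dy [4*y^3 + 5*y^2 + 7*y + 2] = 12*y^2 + 10*y + 7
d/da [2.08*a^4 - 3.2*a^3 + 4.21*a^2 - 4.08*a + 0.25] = 8.32*a^3 - 9.6*a^2 + 8.42*a - 4.08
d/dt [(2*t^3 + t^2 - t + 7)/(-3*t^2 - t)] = (-6*t^4 - 4*t^3 - 4*t^2 + 42*t + 7)/(t^2*(9*t^2 + 6*t + 1))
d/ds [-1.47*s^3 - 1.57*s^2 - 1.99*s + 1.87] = -4.41*s^2 - 3.14*s - 1.99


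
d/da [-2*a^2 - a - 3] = -4*a - 1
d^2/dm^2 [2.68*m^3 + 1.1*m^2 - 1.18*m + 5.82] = 16.08*m + 2.2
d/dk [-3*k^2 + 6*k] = 6 - 6*k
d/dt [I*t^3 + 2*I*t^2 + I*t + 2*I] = I*(3*t^2 + 4*t + 1)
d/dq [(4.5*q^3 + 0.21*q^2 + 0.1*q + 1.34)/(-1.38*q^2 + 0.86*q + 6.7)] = (-6.21*q^4 + 7.74*q^3 + 90.7686*q^2 + 6.5124*q - 0.4824)/(1.9044*q^4 - 2.3736*q^3 - 17.7524*q^2 + 11.524*q + 44.89)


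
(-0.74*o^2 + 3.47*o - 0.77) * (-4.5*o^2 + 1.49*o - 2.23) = 3.33*o^4 - 16.7176*o^3 + 10.2855*o^2 - 8.8854*o + 1.7171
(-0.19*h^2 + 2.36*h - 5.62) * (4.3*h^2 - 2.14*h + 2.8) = -0.817*h^4 + 10.5546*h^3 - 29.7484*h^2 + 18.6348*h - 15.736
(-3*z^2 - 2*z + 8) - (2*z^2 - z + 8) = -5*z^2 - z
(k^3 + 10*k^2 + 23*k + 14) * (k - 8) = k^4 + 2*k^3 - 57*k^2 - 170*k - 112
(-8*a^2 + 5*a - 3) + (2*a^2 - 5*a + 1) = -6*a^2 - 2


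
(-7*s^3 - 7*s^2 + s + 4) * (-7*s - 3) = 49*s^4 + 70*s^3 + 14*s^2 - 31*s - 12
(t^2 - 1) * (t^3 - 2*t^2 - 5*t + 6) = t^5 - 2*t^4 - 6*t^3 + 8*t^2 + 5*t - 6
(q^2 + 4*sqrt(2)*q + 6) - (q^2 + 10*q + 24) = -10*q + 4*sqrt(2)*q - 18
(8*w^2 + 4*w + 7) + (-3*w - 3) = 8*w^2 + w + 4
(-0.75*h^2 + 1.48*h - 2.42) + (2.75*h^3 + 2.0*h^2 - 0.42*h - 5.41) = 2.75*h^3 + 1.25*h^2 + 1.06*h - 7.83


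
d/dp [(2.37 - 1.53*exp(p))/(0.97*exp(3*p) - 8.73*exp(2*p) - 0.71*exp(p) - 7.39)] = (2.9682*exp(3*p) - 20.2536*exp(2*p) + 41.3802*exp(p) + 12.9894)*exp(p)/(0.9409*exp(6*p) - 16.9362*exp(5*p) + 74.8355*exp(4*p) - 1.94*exp(3*p) + 129.5335*exp(2*p) + 10.4938*exp(p) + 54.6121)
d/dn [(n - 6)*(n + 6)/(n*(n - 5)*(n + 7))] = (-n^4 + 73*n^2 + 144*n - 1260)/(n^2*(n^4 + 4*n^3 - 66*n^2 - 140*n + 1225))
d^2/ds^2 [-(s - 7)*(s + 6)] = -2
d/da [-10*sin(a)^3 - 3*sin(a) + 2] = 3*(5*cos(2*a) - 6)*cos(a)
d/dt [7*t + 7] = 7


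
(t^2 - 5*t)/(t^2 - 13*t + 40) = t/(t - 8)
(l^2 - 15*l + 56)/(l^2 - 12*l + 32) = (l - 7)/(l - 4)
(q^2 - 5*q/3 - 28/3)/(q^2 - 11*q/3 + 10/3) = (3*q^2 - 5*q - 28)/(3*q^2 - 11*q + 10)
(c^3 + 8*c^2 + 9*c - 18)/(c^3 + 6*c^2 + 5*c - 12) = (c + 6)/(c + 4)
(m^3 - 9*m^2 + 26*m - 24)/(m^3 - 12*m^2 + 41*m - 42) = (m - 4)/(m - 7)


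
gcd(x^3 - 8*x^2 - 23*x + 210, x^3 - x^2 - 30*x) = x^2 - x - 30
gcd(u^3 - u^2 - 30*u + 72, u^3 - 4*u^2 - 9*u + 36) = u^2 - 7*u + 12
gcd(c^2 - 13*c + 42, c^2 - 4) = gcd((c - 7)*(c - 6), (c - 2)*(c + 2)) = 1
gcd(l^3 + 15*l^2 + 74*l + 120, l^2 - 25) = l + 5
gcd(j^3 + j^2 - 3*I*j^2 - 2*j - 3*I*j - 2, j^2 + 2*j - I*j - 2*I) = j - I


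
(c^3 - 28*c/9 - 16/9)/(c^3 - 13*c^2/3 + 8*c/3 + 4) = (c + 4/3)/(c - 3)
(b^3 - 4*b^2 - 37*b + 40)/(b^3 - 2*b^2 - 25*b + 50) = (b^2 - 9*b + 8)/(b^2 - 7*b + 10)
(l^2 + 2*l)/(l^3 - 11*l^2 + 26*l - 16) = l*(l + 2)/(l^3 - 11*l^2 + 26*l - 16)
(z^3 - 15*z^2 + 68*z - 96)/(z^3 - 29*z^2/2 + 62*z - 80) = 2*(z - 3)/(2*z - 5)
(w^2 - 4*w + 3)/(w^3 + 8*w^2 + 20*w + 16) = (w^2 - 4*w + 3)/(w^3 + 8*w^2 + 20*w + 16)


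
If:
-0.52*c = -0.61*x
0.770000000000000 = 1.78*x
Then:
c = 0.51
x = 0.43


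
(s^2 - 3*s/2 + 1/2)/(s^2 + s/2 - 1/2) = (s - 1)/(s + 1)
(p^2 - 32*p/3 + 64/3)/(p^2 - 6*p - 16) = (p - 8/3)/(p + 2)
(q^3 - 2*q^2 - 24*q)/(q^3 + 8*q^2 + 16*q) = (q - 6)/(q + 4)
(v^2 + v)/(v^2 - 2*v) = (v + 1)/(v - 2)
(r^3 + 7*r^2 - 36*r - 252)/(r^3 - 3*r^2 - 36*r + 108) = (r + 7)/(r - 3)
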